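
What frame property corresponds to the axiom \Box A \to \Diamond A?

This is the D axiom.
It corresponds to seriality: \forall x \exists y Rxy.

Seriality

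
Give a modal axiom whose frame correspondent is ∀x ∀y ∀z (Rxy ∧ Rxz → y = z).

◇p → □p

This is partial functionality; the standard corresponding axiom is CD: ◇p → □p.
Suppose ◇p→□p is valid. Take Rxy, Rxz and set V(p)={y}. Then ◇p at x, so □p at x, so p at z, i.e. z=y.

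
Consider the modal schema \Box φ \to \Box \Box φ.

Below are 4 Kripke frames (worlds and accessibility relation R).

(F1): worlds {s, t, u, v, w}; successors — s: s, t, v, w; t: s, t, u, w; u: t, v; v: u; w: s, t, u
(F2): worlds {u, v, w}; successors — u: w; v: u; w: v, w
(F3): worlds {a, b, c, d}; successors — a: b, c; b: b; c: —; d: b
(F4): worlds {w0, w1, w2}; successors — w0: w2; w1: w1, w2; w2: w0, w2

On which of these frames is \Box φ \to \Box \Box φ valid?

(F3)

This is the axiom for transitivity; its first-order frame correspondent is \forall x \forall y \forall z (Rxy \wedge Ryz \to Rxz).
(F1): fails — Ruv and Rvu but not Ruu.
(F2): fails — Rvu and Ruw but not Rvw.
(F3): satisfies the condition.
(F4): fails — Rw1w2 and Rw2w0 but not Rw1w0.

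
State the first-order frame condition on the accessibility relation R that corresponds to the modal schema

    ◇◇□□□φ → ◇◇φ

∀x ∀y (xR²y → ∃w (yR³w ∧ xR²w))

This is a Sahlqvist (Geach-type) schema ◇^2□^3φ → □^0◇^2φ.
Minimal-valuation argument: fix x; take any y with xR^2y and any z with xR^0z. Set V(φ) to the set of worlds R-reachable from y in exactly 3 steps. Then □^3φ holds at y, so the antecedent holds at x; validity forces ◇^2φ at z, giving a w with zR^2w and yR^3w.
First-order correspondent: ∀x ∀y (xR²y → ∃w (yR³w ∧ xR²w)).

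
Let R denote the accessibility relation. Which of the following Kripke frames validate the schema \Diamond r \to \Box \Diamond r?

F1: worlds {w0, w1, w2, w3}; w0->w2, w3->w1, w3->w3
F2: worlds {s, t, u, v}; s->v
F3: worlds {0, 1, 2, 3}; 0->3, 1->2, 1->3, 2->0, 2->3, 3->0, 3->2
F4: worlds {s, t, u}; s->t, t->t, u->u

The schema corresponds to the Euclidean property: \forall x \forall y \forall z (Rxy \wedge Rxz \to Ryz).
F1: fails — Rw0w2 and Rw0w2 but not Rw2w2.
F2: fails — Rsv and Rsv but not Rvv.
F3: fails — R03 and R03 but not R33.
F4: holds.

F4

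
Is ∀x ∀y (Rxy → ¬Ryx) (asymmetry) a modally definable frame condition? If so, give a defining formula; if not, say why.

Modal frame validity is preserved under surjective bounded morphisms.
The 4-cycle (worlds w0,w1,w2,w3 with w0→w1→w2→w3→w0) is asymmetric. Mapping every world to a single reflexive point • is a surjective bounded morphism, and the reflexive point is not asymmetric (R•• but asymmetry requires ¬R••).
Hence asymmetry is not modally definable.

Not definable by any modal formula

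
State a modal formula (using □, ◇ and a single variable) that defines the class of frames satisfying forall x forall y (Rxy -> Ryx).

s → □◇s

A defining formula is s → □◇s (the B axiom).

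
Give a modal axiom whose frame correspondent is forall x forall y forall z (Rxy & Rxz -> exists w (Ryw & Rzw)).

A defining formula is ◇□ψ → □◇ψ (the .2 axiom).
Suppose ◇□ψ→□◇ψ is valid. Take Rxy, Rxz and set V(ψ)={w : Ryw}. Then □ψ at y so ◇□ψ at x, so □◇ψ at x, so ◇ψ at z, giving w with Rzw and Ryw.

◇□ψ → □◇ψ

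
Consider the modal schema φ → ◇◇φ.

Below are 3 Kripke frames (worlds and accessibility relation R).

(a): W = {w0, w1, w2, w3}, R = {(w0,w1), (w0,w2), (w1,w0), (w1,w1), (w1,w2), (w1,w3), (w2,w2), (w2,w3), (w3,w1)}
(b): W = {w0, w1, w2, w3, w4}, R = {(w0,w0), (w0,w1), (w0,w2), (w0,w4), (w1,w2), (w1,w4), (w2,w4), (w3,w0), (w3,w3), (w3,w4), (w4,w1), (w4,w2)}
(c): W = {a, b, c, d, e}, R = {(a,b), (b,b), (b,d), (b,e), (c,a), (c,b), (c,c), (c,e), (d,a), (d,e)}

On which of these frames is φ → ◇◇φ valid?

(a), (b)

This is the axiom for a generalized confluence (Geach) condition; its first-order frame correspondent is ∀x ∃w (x = w ∧ xR²w).
(a): satisfies the condition.
(b): satisfies the condition.
(c): fails — at a but no w with a=w and aR²w.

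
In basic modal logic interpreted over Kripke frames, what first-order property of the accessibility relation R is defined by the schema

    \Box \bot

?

This is the Ver axiom.
It corresponds to emptiness of R: \forall x \forall y \neg Rxy.

emptiness of R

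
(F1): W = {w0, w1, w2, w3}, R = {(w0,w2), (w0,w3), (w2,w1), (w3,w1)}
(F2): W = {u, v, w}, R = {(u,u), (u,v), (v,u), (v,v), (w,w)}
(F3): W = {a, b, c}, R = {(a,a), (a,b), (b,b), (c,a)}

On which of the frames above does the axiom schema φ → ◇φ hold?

(F2)

Frame correspondent (Sahlqvist): ∀x ∃w (x = w ∧ xRw) — i.e. a generalized confluence (Geach) condition.
(F1): fails — at w0 but no w with w0=w and w0Rw.
(F2): condition met.
(F3): fails — at c but no w with c=w and cRw.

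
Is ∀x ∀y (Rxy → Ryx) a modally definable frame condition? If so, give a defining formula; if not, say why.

Yes, by p → □◇p

Yes: it is symmetry, defined by the B schema p → □◇p.
Suppose p→□◇p is valid. Take Rxy and set V(p)={x}. Then p at x, so □◇p at x, so ◇p at y, so some z with Ryz has p; z=x, i.e. Ryx.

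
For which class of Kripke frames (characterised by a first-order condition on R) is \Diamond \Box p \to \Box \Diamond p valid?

convergence

Suppose ◇□p→□◇p is valid. Take Rxy, Rxz and set V(p)={w : Ryw}. Then □p at y so ◇□p at x, so □◇p at x, so ◇p at z, giving w with Rzw and Ryw.
Conversely, on a frame with convergence the schema holds at every world under every valuation.
Frame condition: \forall x \forall y \forall z (Rxy \wedge Rxz \to \exists w (Ryw \wedge Rzw)).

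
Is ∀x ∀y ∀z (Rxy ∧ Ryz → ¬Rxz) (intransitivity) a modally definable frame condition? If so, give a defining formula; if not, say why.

No — not modally definable

Any modally definable frame class is closed under surjective bounded morphisms.
The 5-cycle (worlds w0,w1,w2,w3,w4 with w0→w1→w2→w3→w4→w0) is intransitive. Mapping every world to a single reflexive point • is a surjective bounded morphism; the reflexive point is not intransitive (R••∧R•• but R••).
Hence intransitivity is not modally definable.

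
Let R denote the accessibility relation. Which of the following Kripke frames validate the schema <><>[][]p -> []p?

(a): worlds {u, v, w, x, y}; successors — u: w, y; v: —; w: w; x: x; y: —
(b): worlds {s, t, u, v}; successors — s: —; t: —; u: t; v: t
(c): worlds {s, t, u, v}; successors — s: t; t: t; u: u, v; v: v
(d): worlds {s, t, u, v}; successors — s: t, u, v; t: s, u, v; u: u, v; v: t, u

(b)

The schema corresponds to a generalized confluence (Geach) condition: forall x forall y forall z ((x R^2 y & xRz) -> exists w (y R^2 w & z = w)).
(a): fails — uR²w, uRy but no t with wR²t and y=t.
(b): ✓.
(c): fails — uR²v, uRu but no w with vR²w and u=w.
(d): fails — sR²v, sRt but no w with vR²w and t=w.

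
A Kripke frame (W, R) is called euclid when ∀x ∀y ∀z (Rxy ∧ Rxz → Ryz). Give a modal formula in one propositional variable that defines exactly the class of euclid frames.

This is the Euclidean property; the standard corresponding axiom is 5: ◇q → □◇q.
Suppose ◇q→□◇q is valid. Take Rxy, Rxz and set V(q)={y}. Then ◇q at x, so □◇q at x, so ◇q at z, so some w with Rzw has q; w=y, i.e. Rzy. By symmetry of the argument, Ryz.

◇q → □◇q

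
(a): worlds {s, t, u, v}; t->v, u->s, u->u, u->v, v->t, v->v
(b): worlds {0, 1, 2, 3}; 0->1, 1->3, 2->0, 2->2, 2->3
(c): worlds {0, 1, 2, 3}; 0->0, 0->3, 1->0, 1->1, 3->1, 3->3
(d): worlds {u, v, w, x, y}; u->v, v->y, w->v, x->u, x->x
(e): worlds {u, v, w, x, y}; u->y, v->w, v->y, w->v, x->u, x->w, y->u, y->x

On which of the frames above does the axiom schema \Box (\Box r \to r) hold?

(c)

The schema corresponds to shift-reflexivity: \forall x \forall y (Rxy \to Ryy).
(a): fails — Rus but not Rss.
(b): fails — R01 but not R11.
(c): ✓.
(d): fails — Ruv but not Rvv.
(e): fails — Rxw but not Rww.
Valid on: (c).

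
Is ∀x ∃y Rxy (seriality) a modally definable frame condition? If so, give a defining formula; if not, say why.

Yes: it is seriality, defined by the D schema □q → ◇q.
Suppose □q→◇q is valid. At any x set V(q)=W. Then □q at x, so ◇q at x, so x has a successor.

Yes — defined by □q → ◇q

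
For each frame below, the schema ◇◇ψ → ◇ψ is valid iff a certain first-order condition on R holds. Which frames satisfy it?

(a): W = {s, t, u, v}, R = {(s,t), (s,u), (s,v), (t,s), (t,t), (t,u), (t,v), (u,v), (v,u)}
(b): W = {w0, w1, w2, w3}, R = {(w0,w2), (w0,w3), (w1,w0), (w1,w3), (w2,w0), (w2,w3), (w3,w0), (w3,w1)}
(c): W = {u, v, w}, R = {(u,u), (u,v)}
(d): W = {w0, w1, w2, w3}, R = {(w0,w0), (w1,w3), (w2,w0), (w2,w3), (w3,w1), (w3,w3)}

The schema corresponds to transitivity: ∀x ∀y ∀z (Rxy ∧ Ryz → Rxz).
(a): fails — Ruv and Rvu but not Ruu.
(b): fails — Rw1w0 and Rw0w2 but not Rw1w2.
(c): holds.
(d): fails — Rw1w3 and Rw3w1 but not Rw1w1.
Valid on: (c).

(c)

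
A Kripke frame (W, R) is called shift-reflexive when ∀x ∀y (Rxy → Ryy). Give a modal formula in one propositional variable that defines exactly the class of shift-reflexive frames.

The condition is shift-reflexivity. The T□ schema □(□s → s) defines it.
Suppose □(□s→s) is valid. Take Rxy and set V(s)={w : Ryw}. Then at y, □s holds; since □(□s→s) at x, □s→s at y, so s at y, i.e. Ryy.

□(□s → s)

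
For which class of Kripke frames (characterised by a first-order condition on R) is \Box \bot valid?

□⊥ is valid iff no world has any successor (otherwise □⊥ fails at any world with one).
The converse is a direct semantic check.
So the correspondent is emptiness of R.

emptiness of R: \forall x \forall y \neg Rxy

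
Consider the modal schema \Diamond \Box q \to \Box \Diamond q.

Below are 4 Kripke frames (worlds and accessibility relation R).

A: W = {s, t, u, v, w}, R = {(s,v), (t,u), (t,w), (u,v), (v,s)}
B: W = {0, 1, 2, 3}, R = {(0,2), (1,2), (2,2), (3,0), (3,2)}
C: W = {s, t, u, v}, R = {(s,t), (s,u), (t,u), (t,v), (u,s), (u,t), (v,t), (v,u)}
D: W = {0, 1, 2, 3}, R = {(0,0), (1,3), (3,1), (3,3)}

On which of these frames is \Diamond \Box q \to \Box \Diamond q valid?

The schema corresponds to convergence: \forall x \forall y \forall z (Rxy \wedge Rxz \to \exists w (Ryw \wedge Rzw)).
A: fails — Rtw and Rtw but w and w have no common successor.
B: holds.
C: fails — Rsu and Rst but u and t have no common successor.
D: holds.

B, D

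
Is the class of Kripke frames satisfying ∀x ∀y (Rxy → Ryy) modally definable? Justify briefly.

Yes — defined by □(□r → r)

Yes: it is shift-reflexivity, defined by the T□ schema □(□r → r).
Suppose □(□r→r) is valid. Take Rxy and set V(r)={w : Ryw}. Then at y, □r holds; since □(□r→r) at x, □r→r at y, so r at y, i.e. Ryy.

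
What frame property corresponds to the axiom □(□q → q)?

Shift-reflexivity

Suppose □(□q→q) is valid. Take Rxy and set V(q)={w : Ryw}. Then at y, □q holds; since □(□q→q) at x, □q→q at y, so q at y, i.e. Ryy.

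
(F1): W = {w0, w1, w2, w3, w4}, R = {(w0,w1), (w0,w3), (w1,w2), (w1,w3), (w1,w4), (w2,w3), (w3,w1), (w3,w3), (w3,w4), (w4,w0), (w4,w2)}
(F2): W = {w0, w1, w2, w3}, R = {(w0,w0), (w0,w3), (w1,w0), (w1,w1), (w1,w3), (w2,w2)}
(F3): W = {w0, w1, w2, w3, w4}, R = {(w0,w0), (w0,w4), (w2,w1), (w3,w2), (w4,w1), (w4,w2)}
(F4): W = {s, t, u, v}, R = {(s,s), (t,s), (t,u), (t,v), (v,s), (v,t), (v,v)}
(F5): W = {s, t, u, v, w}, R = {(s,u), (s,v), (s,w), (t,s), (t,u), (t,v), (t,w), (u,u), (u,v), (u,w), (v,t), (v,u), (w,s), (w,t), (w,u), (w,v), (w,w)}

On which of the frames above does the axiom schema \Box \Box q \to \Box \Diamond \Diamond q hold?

(F1), (F5)

Frame correspondent (Sahlqvist): \forall x \forall z (xRz \to \exists w (x R^2 w \wedge z R^2 w)) — i.e. a generalized confluence (Geach) condition.
(F1): satisfies the condition.
(F2): fails — w0Rw3 but no w with w0R²w and w3R²w.
(F3): fails — w2Rw1 but no w with w2R²w and w1R²w.
(F4): fails — tRu but no w with tR²w and uR²w.
(F5): satisfies the condition.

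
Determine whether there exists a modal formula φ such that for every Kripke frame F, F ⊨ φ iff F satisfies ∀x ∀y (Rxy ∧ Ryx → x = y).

If a class were modally definable it would be closed under surjective bounded morphisms (Goldblatt–Thomason).
The 6-cycle (worlds a,b,c,d,e,f with a→b→c→d→e→f→a) is antisymmetric. Sending even-indexed worlds to s and odd-indexed worlds to t is a surjective bounded morphism onto the two-world frame with s↔t, which is not antisymmetric.
Hence antisymmetry is not modally definable.

Not definable by any modal formula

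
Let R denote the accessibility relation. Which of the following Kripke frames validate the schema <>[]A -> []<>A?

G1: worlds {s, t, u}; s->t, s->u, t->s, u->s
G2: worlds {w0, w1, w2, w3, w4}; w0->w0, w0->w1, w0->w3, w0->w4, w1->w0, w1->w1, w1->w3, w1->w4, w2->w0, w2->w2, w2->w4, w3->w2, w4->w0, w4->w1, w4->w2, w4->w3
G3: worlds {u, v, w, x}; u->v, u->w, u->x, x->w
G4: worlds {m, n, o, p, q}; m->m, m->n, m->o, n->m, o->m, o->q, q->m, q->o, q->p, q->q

G1

This is the axiom for convergence; its first-order frame correspondent is forall x forall y forall z (Rxy & Rxz -> exists w (Ryw & Rzw)).
G1: satisfies the condition.
G2: fails — Rw0w1 and Rw0w3 but w1 and w3 have no common successor.
G3: fails — Ruv and Ruv but v and v have no common successor.
G4: fails — Rqq and Rqp but q and p have no common successor.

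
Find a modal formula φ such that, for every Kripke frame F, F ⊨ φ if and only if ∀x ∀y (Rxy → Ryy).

□(□r → r)

The condition is shift-reflexivity. The T□ schema □(□r → r) defines it.
Suppose □(□r→r) is valid. Take Rxy and set V(r)={w : Ryw}. Then at y, □r holds; since □(□r→r) at x, □r→r at y, so r at y, i.e. Ryy.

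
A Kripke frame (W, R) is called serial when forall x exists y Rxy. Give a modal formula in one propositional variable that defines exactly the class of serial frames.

This is seriality; the standard corresponding axiom is D: □ψ → ◇ψ.

□ψ → ◇ψ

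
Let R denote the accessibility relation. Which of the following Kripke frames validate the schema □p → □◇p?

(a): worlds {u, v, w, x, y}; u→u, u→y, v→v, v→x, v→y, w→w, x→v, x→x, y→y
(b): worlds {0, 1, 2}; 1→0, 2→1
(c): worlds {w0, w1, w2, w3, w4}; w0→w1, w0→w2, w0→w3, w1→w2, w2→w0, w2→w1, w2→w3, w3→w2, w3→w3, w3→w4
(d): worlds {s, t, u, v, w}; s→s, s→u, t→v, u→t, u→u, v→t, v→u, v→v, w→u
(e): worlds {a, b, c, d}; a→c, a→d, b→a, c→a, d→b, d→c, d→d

(a)

Frame correspondent (Sahlqvist): ∀x ∀z (xRz → ∃w (xRw ∧ zRw)) — i.e. a generalized confluence (Geach) condition.
(a): ✓.
(b): fails — 1R0 but no w with 1Rw and 0Rw.
(c): fails — w1Rw2 but no w with w1Rw and w2Rw.
(d): fails — uRt but no w* with uRw* and tRw*.
(e): fails — aRc but no w with aRw and cRw.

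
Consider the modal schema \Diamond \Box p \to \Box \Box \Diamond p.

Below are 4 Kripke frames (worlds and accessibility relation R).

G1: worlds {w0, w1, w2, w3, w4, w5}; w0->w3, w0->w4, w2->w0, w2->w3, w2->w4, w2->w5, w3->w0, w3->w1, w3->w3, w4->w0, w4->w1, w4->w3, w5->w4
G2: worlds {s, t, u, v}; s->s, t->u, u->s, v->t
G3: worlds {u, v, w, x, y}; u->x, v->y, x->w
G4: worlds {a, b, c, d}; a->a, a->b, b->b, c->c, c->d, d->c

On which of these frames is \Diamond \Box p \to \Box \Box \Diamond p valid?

Frame correspondent (Sahlqvist): \forall x \forall y \forall z ((xRy \wedge x R^2 z) \to \exists w (yRw \wedge zRw)) — i.e. a generalized confluence (Geach) condition.
G1: fails — w0Rw3, w0R²w1 but no w with w3Rw and w1Rw.
G2: fails — vRt, vR²u but no w with tRw and uRw.
G3: fails — uRx, uR²w but no t with xRt and wRt.
G4: holds.

G4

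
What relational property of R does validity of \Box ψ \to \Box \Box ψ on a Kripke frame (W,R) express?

transitivity: \forall x \forall y \forall z (Rxy \wedge Ryz \to Rxz)

This is the 4 axiom.
Its frame correspondent is transitivity — \forall x \forall y \forall z (Rxy \wedge Ryz \to Rxz).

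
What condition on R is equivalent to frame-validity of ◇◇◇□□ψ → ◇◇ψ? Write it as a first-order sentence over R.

This is a Sahlqvist (Geach-type) schema ◇^3□^2ψ → □^0◇^2ψ.
First-order correspondent: ∀x ∀y (xR³y → ∃w (yR²w ∧ xR²w)).

∀x ∀y (xR³y → ∃w (yR²w ∧ xR²w))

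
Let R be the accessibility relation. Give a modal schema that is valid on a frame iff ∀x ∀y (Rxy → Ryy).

This is shift-reflexivity; the standard corresponding axiom is T□: □(□ψ → ψ).
Suppose □(□ψ→ψ) is valid. Take Rxy and set V(ψ)={w : Ryw}. Then at y, □ψ holds; since □(□ψ→ψ) at x, □ψ→ψ at y, so ψ at y, i.e. Ryy.

□(□ψ → ψ)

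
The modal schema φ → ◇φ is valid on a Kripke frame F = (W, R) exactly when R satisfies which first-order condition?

reflexivity

Replacing φ by ¬φ and contraposing gives the equivalent schema □φ → φ.
Suppose □φ→φ is valid. At any x set V(φ)={w : Rxw}. Then □φ holds at x, so φ holds at x, i.e. Rxx.
The converse is a direct semantic check.
So the correspondent is reflexivity.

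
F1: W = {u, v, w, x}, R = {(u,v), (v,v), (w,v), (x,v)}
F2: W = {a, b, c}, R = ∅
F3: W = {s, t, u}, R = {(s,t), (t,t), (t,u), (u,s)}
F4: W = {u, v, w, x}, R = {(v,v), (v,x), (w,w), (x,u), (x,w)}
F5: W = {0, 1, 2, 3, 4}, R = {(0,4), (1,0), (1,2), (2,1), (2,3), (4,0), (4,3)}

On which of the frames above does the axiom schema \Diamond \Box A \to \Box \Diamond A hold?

F1, F2

This is the axiom for convergence; its first-order frame correspondent is \forall x \forall y \forall z (Rxy \wedge Rxz \to \exists w (Ryw \wedge Rzw)).
F1: satisfies the condition.
F2: satisfies the condition.
F3: fails — Rtt and Rtu but t and u have no common successor.
F4: fails — Rvv and Rvx but v and x have no common successor.
F5: fails — R10 and R12 but 0 and 2 have no common successor.
Valid on: F1, F2.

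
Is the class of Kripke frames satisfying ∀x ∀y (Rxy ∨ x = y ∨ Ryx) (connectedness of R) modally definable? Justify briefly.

No — not modally definable

Any modally definable frame class is closed under disjoint unions.
Take 4 disjoint single-world reflexive frames: each is trivially connected, but their disjoint union has 4 worlds with no edge between distinct components, so it is not connected.
So the class is not modally definable.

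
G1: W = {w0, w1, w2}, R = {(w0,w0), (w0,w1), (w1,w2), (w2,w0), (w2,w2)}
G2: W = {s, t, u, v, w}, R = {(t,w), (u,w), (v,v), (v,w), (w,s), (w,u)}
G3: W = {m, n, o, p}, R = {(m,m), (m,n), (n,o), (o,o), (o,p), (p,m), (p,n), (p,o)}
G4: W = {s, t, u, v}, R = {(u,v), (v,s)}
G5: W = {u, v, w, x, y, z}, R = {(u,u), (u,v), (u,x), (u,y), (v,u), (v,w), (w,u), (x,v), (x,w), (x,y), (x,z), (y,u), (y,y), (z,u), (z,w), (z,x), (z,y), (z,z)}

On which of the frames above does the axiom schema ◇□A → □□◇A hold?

none

Frame correspondent (Sahlqvist): ∀x ∀y ∀z ((xRy ∧ xR²z) → ∃w (yRw ∧ zRw)) — i.e. a generalized confluence (Geach) condition.
G1: fails — w0Rw0, w0R²w1 but no w with w0Rw and w1Rw.
G2: fails — tRw, tR²s but no w* with wRw* and sRw*.
G3: fails — mRm, mR²n but no w with mRw and nRw.
G4: fails — uRv, uR²s but no w with vRw and sRw.
G5: fails — uRx, uR²w but no t with xRt and wRt.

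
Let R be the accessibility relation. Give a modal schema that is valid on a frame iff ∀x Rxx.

□s → s

A defining formula is □s → s (the T axiom).
Suppose □s→s is valid. At any x set V(s)={w : Rxw}. Then □s holds at x, so s holds at x, i.e. Rxx.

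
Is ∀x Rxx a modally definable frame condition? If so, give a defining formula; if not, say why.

Definable; □r → r defines it

This is a Sahlqvist condition; the T axiom □r → r defines it.
Suppose □r→r is valid. At any x set V(r)={w : Rxw}. Then □r holds at x, so r holds at x, i.e. Rxx.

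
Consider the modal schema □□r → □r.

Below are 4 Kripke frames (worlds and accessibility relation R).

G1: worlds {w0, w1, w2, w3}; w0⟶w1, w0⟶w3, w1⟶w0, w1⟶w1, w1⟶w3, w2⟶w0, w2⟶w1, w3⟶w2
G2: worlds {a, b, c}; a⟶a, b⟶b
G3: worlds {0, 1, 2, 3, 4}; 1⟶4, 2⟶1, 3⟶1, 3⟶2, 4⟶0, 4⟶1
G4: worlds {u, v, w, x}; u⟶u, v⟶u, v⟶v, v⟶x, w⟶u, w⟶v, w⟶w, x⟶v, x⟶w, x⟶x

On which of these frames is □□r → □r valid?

G2, G4

The schema corresponds to density: ∀x ∀y (Rxy → ∃z (Rxz ∧ Rzy)).
G1: fails — Rw3w2 but no z with Rw3z and Rzw2.
G2: ✓.
G3: fails — R32 but no z with R3z and Rz2.
G4: ✓.
Valid on: G2, G4.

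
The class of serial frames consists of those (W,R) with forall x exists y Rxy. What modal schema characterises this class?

A defining formula is □p → ◇p (the D axiom).
Suppose □p→◇p is valid. At any x set V(p)=W. Then □p at x, so ◇p at x, so x has a successor.

□p → ◇p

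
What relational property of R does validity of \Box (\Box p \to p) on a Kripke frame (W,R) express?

This schema is the T□ axiom.
It corresponds to shift-reflexivity: \forall x \forall y (Rxy \to Ryy).

Shift-reflexivity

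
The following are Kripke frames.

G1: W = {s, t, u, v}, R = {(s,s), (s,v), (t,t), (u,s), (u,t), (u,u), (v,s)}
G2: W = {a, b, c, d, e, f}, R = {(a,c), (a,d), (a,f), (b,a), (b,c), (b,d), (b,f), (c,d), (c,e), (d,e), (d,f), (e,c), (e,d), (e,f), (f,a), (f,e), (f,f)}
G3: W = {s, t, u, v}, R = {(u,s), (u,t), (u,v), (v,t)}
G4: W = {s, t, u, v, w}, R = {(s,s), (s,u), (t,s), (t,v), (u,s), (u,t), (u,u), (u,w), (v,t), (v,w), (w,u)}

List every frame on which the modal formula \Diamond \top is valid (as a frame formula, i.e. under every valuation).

Frame correspondent (Sahlqvist): \forall x \exists y Rxy — i.e. seriality.
G1: condition met.
G2: condition met.
G3: fails — world s has no successor.
G4: condition met.

G1, G2, G4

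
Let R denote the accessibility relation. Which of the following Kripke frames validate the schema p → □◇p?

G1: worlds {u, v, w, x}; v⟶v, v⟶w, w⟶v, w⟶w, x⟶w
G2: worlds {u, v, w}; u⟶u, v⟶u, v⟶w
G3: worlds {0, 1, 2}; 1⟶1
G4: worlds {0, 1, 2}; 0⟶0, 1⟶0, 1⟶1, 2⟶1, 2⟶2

G3

This is the axiom for symmetry; its first-order frame correspondent is ∀x ∀y (Rxy → Ryx).
G1: fails — Rxw but not Rwx.
G2: fails — Rvu but not Ruv.
G3: holds.
G4: fails — R10 but not R01.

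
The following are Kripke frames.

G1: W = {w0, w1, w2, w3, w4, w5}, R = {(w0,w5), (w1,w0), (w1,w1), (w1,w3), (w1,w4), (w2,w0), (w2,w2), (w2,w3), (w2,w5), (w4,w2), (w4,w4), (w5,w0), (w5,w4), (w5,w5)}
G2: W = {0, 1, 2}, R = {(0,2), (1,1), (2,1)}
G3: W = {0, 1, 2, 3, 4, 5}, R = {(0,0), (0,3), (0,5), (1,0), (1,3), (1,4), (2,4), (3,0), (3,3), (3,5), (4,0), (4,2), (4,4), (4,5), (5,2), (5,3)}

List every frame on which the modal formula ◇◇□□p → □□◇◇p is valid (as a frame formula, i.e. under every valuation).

The schema corresponds to a generalized confluence (Geach) condition: ∀x ∀y ∀z ((xR²y ∧ xR²z) → ∃w (yR²w ∧ zR²w)).
G1: fails — w1R²w0, w1R²w3 but no w with w0R²w and w3R²w.
G2: holds.
G3: holds.

G2, G3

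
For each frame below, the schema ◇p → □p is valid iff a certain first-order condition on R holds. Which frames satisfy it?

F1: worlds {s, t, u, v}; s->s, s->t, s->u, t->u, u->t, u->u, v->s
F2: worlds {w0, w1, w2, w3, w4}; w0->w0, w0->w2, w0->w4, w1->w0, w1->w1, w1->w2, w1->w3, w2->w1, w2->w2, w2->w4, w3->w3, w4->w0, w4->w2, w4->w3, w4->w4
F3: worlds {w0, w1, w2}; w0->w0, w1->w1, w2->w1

Frame correspondent (Sahlqvist): ∀x ∀y ∀z (Rxy ∧ Rxz → y = z) — i.e. partial functionality.
F1: fails — s sees both s and t.
F2: fails — w0 sees both w0 and w2.
F3: holds.
Valid on: F3.

F3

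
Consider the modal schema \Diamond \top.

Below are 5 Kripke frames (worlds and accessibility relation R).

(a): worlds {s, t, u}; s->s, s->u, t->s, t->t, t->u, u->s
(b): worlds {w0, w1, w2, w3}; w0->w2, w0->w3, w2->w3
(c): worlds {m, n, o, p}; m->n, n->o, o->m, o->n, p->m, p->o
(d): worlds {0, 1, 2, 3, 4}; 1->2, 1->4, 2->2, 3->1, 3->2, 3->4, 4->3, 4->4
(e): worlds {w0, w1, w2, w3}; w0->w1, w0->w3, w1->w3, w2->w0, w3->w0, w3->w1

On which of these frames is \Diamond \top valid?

(a), (c), (e)

Frame correspondent (Sahlqvist): \forall x \exists y Rxy — i.e. seriality.
(a): ✓.
(b): fails — world w1 has no successor.
(c): ✓.
(d): fails — world 0 has no successor.
(e): ✓.
Valid on: (a), (c), (e).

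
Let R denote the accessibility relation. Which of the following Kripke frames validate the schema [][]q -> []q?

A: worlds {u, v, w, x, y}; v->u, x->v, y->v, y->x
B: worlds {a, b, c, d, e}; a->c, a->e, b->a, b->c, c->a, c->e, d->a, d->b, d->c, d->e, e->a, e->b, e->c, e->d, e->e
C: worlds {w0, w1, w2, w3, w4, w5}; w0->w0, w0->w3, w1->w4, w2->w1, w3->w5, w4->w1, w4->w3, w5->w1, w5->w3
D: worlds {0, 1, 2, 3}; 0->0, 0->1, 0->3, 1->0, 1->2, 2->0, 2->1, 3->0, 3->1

Frame correspondent (Sahlqvist): forall x forall y (Rxy -> exists z (Rxz & Rzy)) — i.e. density.
A: fails — Rvu but no z with Rvz and Rzu.
B: ✓.
C: fails — Rw3w5 but no z with Rw3z and Rzw5.
D: fails — R12 but no z with R1z and Rz2.

B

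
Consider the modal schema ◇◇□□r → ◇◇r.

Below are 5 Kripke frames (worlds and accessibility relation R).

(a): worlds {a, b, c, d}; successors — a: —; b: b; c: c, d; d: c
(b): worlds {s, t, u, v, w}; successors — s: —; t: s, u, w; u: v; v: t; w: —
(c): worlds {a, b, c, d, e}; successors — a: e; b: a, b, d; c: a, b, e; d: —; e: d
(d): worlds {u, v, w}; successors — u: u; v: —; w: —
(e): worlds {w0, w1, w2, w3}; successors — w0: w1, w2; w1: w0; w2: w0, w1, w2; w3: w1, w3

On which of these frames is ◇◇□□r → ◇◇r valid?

(a), (d), (e)

This is the axiom for a generalized confluence (Geach) condition; its first-order frame correspondent is ∀x ∀y (xR²y → ∃w (yR²w ∧ xR²w)).
(a): satisfies the condition.
(b): fails — tR²v but no w* with vR²w* and tR²w*.
(c): fails — aR²d but no w with dR²w and aR²w.
(d): satisfies the condition.
(e): satisfies the condition.
Valid on: (a), (d), (e).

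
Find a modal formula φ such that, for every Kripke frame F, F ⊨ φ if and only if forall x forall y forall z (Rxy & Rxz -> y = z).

◇s → □s

This is partial functionality; the standard corresponding axiom is CD: ◇s → □s.
Suppose ◇s→□s is valid. Take Rxy, Rxz and set V(s)={y}. Then ◇s at x, so □s at x, so s at z, i.e. z=y.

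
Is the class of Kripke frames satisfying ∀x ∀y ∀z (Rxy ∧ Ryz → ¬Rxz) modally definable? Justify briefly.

Modal frame validity is preserved under surjective bounded morphisms.
The 5-cycle (worlds a,b,c,d,e with a→b→c→d→e→a) is intransitive. Mapping every world to a single reflexive point • is a surjective bounded morphism; the reflexive point is not intransitive (R••∧R•• but R••).
So no modal formula (or set of formulas) defines exactly the intransitive frames.

Not definable by any modal formula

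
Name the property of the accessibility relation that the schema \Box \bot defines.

□⊥ is valid iff no world has any successor (otherwise □⊥ fails at any world with one).
Conversely, on a frame with emptiness of R the schema holds at every world under every valuation.
So the correspondent is emptiness of R.

emptiness of R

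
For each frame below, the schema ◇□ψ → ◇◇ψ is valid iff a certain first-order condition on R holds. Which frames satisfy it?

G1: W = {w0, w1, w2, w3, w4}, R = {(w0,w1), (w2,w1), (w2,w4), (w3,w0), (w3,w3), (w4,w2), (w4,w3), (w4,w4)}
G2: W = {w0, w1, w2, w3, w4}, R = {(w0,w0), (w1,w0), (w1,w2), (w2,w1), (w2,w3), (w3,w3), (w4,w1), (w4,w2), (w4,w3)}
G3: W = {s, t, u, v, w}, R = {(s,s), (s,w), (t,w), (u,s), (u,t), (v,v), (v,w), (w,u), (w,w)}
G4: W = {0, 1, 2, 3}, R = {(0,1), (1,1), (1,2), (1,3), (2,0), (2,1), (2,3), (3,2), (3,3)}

The schema corresponds to a generalized confluence (Geach) condition: ∀x ∀y (xRy → ∃w (yRw ∧ xR²w)).
G1: fails — w0Rw1 but no w with w1Rw and w0R²w.
G2: ✓.
G3: ✓.
G4: ✓.

G2, G3, G4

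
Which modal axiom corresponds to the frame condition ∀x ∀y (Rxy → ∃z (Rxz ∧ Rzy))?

The condition is density. The C4 schema □□r → □r defines it.
Suppose □□r→□r is valid. Take Rxy and set V(r)={w : xR²w}. Then □□r at x, so □r at x, so r at y, i.e. ∃z(Rxz∧Rzy).

□□r → □r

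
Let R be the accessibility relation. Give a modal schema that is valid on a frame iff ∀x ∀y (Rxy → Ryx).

q → □◇q

The condition is symmetry. The B schema q → □◇q defines it.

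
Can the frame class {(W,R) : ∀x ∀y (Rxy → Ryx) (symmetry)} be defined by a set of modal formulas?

Yes, by r → □◇r

The condition is symmetry. A defining modal formula is r → □◇r.
Suppose r→□◇r is valid. Take Rxy and set V(r)={x}. Then r at x, so □◇r at x, so ◇r at y, so some z with Ryz has r; z=x, i.e. Ryx.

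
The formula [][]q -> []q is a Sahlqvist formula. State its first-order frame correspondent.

density: forall x forall y (Rxy -> exists z (Rxz & Rzy))

Suppose □□q→□q is valid. Take Rxy and set V(q)={w : xR²w}. Then □□q at x, so □q at x, so q at y, i.e. ∃z(Rxz∧Rzy).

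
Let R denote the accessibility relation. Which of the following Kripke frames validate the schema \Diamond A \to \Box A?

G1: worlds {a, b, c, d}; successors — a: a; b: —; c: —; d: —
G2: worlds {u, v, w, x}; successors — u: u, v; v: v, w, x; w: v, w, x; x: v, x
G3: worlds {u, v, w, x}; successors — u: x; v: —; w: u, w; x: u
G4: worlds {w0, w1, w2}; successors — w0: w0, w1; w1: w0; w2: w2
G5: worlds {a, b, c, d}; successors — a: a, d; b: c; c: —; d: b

G1

Frame correspondent (Sahlqvist): \forall x \forall y \forall z (Rxy \wedge Rxz \to y = z) — i.e. partial functionality.
G1: ✓.
G2: fails — u sees both u and v.
G3: fails — w sees both u and w.
G4: fails — w0 sees both w0 and w1.
G5: fails — a sees both a and d.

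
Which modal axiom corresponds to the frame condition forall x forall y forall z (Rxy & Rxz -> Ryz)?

◇ψ → □◇ψ

This is the Euclidean property; the standard corresponding axiom is 5: ◇ψ → □◇ψ.
Suppose ◇ψ→□◇ψ is valid. Take Rxy, Rxz and set V(ψ)={y}. Then ◇ψ at x, so □◇ψ at x, so ◇ψ at z, so some w with Rzw has ψ; w=y, i.e. Rzy. By symmetry of the argument, Ryz.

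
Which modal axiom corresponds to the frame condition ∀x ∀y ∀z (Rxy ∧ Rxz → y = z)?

◇r → □r

A defining formula is ◇r → □r (the CD axiom).
Suppose ◇r→□r is valid. Take Rxy, Rxz and set V(r)={y}. Then ◇r at x, so □r at x, so r at z, i.e. z=y.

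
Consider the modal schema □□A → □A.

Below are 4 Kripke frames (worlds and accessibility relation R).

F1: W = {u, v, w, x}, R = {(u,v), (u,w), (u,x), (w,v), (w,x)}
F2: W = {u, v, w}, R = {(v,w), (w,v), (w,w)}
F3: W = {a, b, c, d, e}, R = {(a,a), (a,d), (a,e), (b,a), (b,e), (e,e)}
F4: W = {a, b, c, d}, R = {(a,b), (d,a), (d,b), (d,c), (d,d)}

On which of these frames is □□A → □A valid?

The schema corresponds to density: ∀x ∀y (Rxy → ∃z (Rxz ∧ Rzy)).
F1: fails — Ruw but no z with Ruz and Rzw.
F2: holds.
F3: holds.
F4: fails — Rab but no z with Raz and Rzb.

F2, F3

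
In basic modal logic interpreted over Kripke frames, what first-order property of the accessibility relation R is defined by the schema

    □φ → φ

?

Reflexivity

Suppose □φ→φ is valid. At any x set V(φ)={w : Rxw}. Then □φ holds at x, so φ holds at x, i.e. Rxx.
The converse is a direct semantic check.
So the correspondent is reflexivity.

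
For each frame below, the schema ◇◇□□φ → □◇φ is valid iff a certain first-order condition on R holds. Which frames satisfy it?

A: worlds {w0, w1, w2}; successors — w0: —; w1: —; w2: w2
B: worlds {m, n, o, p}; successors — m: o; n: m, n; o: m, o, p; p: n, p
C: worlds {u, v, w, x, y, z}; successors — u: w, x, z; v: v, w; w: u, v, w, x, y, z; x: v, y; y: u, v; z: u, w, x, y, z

Frame correspondent (Sahlqvist): ∀x ∀y ∀z ((xR²y ∧ xRz) → ∃w (yR²w ∧ zRw)) — i.e. a generalized confluence (Geach) condition.
A: satisfies the condition.
B: fails — oR²p, oRm but no w with pR²w and mRw.
C: satisfies the condition.

A, C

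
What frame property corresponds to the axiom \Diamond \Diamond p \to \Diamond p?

This is frame-equivalent to □p → □□p (substitute ¬p for p and contrapose).
Suppose □p→□□p is valid. Take Rxy, Ryz and set V(p)={w : Rxw}. Then □p at x, so □□p at x, so □p at y, so p at z, i.e. Rxz.
Conversely, on a frame with transitivity the schema holds at every world under every valuation.
So the correspondent is transitivity.

Transitivity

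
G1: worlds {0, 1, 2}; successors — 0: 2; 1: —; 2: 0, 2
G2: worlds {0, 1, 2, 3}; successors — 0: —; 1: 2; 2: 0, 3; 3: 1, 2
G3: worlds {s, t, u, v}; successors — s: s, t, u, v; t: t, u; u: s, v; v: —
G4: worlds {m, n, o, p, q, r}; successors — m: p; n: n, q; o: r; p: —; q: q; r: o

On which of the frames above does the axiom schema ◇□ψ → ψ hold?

The schema corresponds to symmetry: ∀x ∀y (Rxy → Ryx).
G1: satisfies the condition.
G2: fails — R31 but not R13.
G3: fails — Ruv but not Rvu.
G4: fails — Rnq but not Rqn.

G1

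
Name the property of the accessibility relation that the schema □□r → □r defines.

Suppose □□r→□r is valid. Take Rxy and set V(r)={w : xR²w}. Then □□r at x, so □r at x, so r at y, i.e. ∃z(Rxz∧Rzy).
Conversely, any frame satisfying ∀x ∀y (Rxy → ∃z (Rxz ∧ Rzy)) validates the schema.
Frame condition: ∀x ∀y (Rxy → ∃z (Rxz ∧ Rzy)).

Density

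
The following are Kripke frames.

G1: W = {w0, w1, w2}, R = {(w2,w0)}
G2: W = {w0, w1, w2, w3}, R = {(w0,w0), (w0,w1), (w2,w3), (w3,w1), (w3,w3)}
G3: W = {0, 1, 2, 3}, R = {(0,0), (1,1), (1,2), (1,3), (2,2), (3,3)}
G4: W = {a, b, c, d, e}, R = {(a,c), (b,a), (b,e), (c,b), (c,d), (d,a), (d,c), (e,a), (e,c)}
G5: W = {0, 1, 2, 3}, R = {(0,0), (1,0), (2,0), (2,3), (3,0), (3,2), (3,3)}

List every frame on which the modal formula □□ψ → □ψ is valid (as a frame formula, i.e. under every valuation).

G2, G3, G5

The schema corresponds to density: ∀x ∀y (Rxy → ∃z (Rxz ∧ Rzy)).
G1: fails — Rw2w0 but no z with Rw2z and Rzw0.
G2: condition met.
G3: condition met.
G4: fails — Rcd but no z with Rcz and Rzd.
G5: condition met.
Valid on: G2, G3, G5.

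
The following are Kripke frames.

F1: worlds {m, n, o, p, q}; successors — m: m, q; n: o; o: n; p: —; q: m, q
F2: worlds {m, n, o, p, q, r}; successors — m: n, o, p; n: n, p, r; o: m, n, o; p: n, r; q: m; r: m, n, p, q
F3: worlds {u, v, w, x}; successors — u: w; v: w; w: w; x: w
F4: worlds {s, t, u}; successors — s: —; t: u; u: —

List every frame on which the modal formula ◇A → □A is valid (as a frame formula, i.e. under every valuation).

The schema corresponds to partial functionality: ∀x ∀y ∀z (Rxy ∧ Rxz → y = z).
F1: fails — m sees both m and q.
F2: fails — m sees both n and o.
F3: holds.
F4: holds.

F3, F4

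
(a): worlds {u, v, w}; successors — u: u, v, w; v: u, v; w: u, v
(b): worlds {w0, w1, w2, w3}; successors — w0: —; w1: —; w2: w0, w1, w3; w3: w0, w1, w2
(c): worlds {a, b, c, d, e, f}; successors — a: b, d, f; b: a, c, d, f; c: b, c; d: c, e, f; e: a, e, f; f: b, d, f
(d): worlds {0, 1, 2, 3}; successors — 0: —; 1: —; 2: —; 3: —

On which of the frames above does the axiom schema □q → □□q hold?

(d)

The schema corresponds to transitivity: ∀x ∀y ∀z (Rxy ∧ Ryz → Rxz).
(a): fails — Rwu and Ruw but not Rww.
(b): fails — Rw3w2 and Rw2w3 but not Rw3w3.
(c): fails — Rbc and Rcb but not Rbb.
(d): satisfies the condition.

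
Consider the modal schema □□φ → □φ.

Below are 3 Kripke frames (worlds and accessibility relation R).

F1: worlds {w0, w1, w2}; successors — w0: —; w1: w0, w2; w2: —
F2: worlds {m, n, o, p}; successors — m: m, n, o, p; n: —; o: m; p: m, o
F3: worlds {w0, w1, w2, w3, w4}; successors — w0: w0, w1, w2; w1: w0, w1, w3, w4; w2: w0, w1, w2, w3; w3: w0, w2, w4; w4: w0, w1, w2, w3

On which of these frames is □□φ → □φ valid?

F2

The schema corresponds to density: ∀x ∀y (Rxy → ∃z (Rxz ∧ Rzy)).
F1: fails — Rw1w2 but no z with Rw1z and Rzw2.
F2: holds.
F3: fails — Rw3w4 but no z with Rw3z and Rzw4.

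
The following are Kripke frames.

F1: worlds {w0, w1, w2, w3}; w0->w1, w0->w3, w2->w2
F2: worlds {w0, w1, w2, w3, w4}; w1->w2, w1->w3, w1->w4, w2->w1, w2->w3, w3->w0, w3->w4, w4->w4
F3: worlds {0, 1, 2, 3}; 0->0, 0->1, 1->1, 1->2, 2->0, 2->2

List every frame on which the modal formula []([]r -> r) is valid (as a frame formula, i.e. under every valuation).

F3

The schema corresponds to shift-reflexivity: forall x forall y (Rxy -> Ryy).
F1: fails — Rw0w1 but not Rw1w1.
F2: fails — Rw1w2 but not Rw2w2.
F3: ✓.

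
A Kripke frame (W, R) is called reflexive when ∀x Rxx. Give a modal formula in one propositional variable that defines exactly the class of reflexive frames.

□q → q

A defining formula is □q → q (the T axiom).
Suppose □q→q is valid. At any x set V(q)={w : Rxw}. Then □q holds at x, so q holds at x, i.e. Rxx.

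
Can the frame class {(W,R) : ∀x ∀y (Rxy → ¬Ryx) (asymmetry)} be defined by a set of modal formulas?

Any modally definable frame class is closed under surjective bounded morphisms.
The 4-cycle (worlds s,t,u,v with s→t→u→v→s) is asymmetric. Mapping every world to a single reflexive point • is a surjective bounded morphism, and the reflexive point is not asymmetric (R•• but asymmetry requires ¬R••).
Hence asymmetry is not modally definable.

No — not modally definable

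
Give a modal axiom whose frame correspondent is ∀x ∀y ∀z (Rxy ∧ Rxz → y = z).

The condition is partial functionality. The CD schema ◇r → □r defines it.
Suppose ◇r→□r is valid. Take Rxy, Rxz and set V(r)={y}. Then ◇r at x, so □r at x, so r at z, i.e. z=y.

◇r → □r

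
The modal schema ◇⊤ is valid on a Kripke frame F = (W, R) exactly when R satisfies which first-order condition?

◇⊤ holds at w iff w has a successor, so frame-validity of ◇⊤ is exactly seriality. Equivalently via □q → ◇q:
Suppose □q→◇q is valid. At any x set V(q)=W. Then □q at x, so ◇q at x, so x has a successor.

seriality: ∀x ∃y Rxy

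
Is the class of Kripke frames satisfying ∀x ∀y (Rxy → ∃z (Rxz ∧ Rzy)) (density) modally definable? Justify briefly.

Yes — defined by □□p → □p

This is a Sahlqvist condition; the C4 axiom □□p → □p defines it.
Suppose □□p→□p is valid. Take Rxy and set V(p)={w : xR²w}. Then □□p at x, so □p at x, so p at y, i.e. ∃z(Rxz∧Rzy).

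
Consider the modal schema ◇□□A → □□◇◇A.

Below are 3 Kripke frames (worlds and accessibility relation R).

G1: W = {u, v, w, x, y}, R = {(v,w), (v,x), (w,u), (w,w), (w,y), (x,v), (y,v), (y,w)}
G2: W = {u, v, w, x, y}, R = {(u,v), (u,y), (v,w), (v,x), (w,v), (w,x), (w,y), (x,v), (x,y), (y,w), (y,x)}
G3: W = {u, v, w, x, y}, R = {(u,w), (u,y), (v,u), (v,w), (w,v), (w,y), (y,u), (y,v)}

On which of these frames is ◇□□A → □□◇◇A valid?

This is the axiom for a generalized confluence (Geach) condition; its first-order frame correspondent is ∀x ∀y ∀z ((xRy ∧ xR²z) → ∃w (yR²w ∧ zR²w)).
G1: fails — vRw, vR²u but no t with wR²t and uR²t.
G2: ✓.
G3: ✓.
Valid on: G2, G3.

G2, G3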